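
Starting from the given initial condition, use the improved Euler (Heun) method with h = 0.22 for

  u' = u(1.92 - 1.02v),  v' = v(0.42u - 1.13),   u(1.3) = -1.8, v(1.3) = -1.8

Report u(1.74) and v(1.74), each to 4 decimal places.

-6.4617, -0.6126

Heun on (u,v): k1 = f(t_n, state_n); k2 = f(t_n + h, state_n + h·k1); state_{n+1} = state_n + (h/2)·(k1 + k2).
1.300000: (-1.800000, -1.800000)
  k1 = (-6.760800, 3.394800)
  predictor → (-3.287376, -1.053144)
  k2 = (-9.843084, 2.644126)
  → (-3.626427, -1.135718)
1.520000: (-3.626427, -1.135718)
  k1 = (-11.163711, 3.013173)
  predictor → (-6.082444, -0.472820)
  k2 = (-14.611711, 1.742165)
  → (-6.461724, -0.612631)
(u(1.74), v(1.74)) ≈ (-6.4617, -0.6126)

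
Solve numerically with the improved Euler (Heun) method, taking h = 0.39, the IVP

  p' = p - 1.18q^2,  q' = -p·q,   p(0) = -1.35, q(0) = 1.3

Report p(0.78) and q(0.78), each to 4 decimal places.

Heun on (p,q): k1 = f(s_n, state_n); k2 = f(s_n + h, state_n + h·k1); state_{n+1} = state_n + (h/2)·(k1 + k2).
0.000000: (-1.350000, 1.300000)
  k1 = (-3.344200, 1.755000)
  predictor → (-2.654238, 1.984450)
  k2 = (-7.301127, 5.267203)
  → (-3.425839, 2.669330)
0.390000: (-3.425839, 2.669330)
  k1 = (-11.833716, 9.144693)
  predictor → (-8.040988, 6.235760)
  k2 = (-53.924932, 50.141670)
  → (-16.248775, 14.230170)
(p(0.78), q(0.78)) ≈ (-16.2488, 14.2302)

-16.2488, 14.2302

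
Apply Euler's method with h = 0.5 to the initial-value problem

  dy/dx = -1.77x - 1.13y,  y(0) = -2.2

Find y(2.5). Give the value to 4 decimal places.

-2.5856

Euler: y_{n+1} = y_n + h·f(x_n, y_n).
x=0.000000, y=-2.200000: f=2.486000 → y ← -2.200000 + 0.5·2.486000 = -0.957000
x=0.500000, y=-0.957000: f=0.196410 → y ← -0.957000 + 0.5·0.196410 = -0.858795
x=1.000000, y=-0.858795: f=-0.799562 → y ← -0.858795 + 0.5·(-0.799562) = -1.258576
x=1.500000, y=-1.258576: f=-1.232809 → y ← -1.258576 + 0.5·(-1.232809) = -1.874980
x=2.000000, y=-1.874980: f=-1.421272 → y ← -1.874980 + 0.5·(-1.421272) = -2.585617
y(2.5) ≈ -2.5856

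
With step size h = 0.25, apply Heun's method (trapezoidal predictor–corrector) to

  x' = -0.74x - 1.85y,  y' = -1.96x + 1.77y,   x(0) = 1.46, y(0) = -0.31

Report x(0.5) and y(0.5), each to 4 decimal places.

2.1472, -3.0361

Heun on (x,y): k1 = f(s_n, state_n); k2 = f(s_n + h, state_n + h·k1); state_{n+1} = state_n + (h/2)·(k1 + k2).
0.000000: (1.460000, -0.310000)
  k1 = (-0.506900, -3.410300)
  predictor → (1.333275, -1.162575)
  k2 = (1.164140, -4.670977)
  → (1.542155, -1.320160)
0.250000: (1.542155, -1.320160)
  k1 = (1.301101, -5.359306)
  predictor → (1.867430, -2.659986)
  k2 = (3.539076, -8.368339)
  → (2.147177, -3.036115)
(x(0.5), y(0.5)) ≈ (2.1472, -3.0361)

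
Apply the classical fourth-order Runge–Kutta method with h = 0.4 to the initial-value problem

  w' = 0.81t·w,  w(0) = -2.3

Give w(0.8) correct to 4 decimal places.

-2.9805

RK4: k1 = f(t_n, w_n); k2 = f(t_n + h/2, w_n + (h/2)·k1); k3 = f(t_n + h/2, w_n + (h/2)·k2); k4 = f(t_n + h, w_n + h·k3); w_{n+1} = w_n + (h/6)·(k1 + 2k2 + 2k3 + k4).
t=0.000000, w=-2.300000:
  k1 = f(0.000000, -2.300000) = 0.000000
  k2 = f(0.200000, -2.300000) = -0.372600
  k3 = f(0.200000, -2.374520) = -0.384672
  k4 = f(0.400000, -2.453869) = -0.795054
  w ← -2.300000 + (0.4/6)·(k1 + 2k2 + 2k3 + k4) = -2.453973
t=0.400000, w=-2.453973:
  k1 = f(0.400000, -2.453973) = -0.795087
  k2 = f(0.600000, -2.612991) = -1.269913
  k3 = f(0.600000, -2.707956) = -1.316067
  k4 = f(0.800000, -2.980400) = -1.931299
  w ← -2.453973 + (0.4/6)·(k1 + 2k2 + 2k3 + k4) = -2.980530
w(0.8) ≈ -2.9805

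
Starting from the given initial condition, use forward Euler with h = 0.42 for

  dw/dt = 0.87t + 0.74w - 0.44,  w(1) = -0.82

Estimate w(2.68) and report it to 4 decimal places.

-0.1600

Euler: w_{n+1} = w_n + h·f(t_n, w_n).
t=1.000000, w=-0.820000: f=-0.176800 → w ← -0.820000 + 0.42·(-0.176800) = -0.894256
t=1.420000, w=-0.894256: f=0.133651 → w ← -0.894256 + 0.42·0.133651 = -0.838123
t=1.840000, w=-0.838123: f=0.540589 → w ← -0.838123 + 0.42·0.540589 = -0.611075
t=2.260000, w=-0.611075: f=1.074004 → w ← -0.611075 + 0.42·1.074004 = -0.159994
w(2.68) ≈ -0.1600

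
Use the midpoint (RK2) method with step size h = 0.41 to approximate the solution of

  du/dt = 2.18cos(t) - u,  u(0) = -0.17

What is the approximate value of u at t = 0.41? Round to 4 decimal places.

Midpoint: k1 = f(t_n, u_n); k2 = f(t_n + h/2, u_n + (h/2)·k1); u_{n+1} = u_n + h·k2.
t=0.000000, u=-0.170000:
  k1 = f(0.000000, -0.170000) = 2.350000
  k2 = f(0.205000, 0.311750) = 1.822603
  u ← -0.170000 + 0.41·1.822603 = 0.577267
u(0.41) ≈ 0.5773

0.5773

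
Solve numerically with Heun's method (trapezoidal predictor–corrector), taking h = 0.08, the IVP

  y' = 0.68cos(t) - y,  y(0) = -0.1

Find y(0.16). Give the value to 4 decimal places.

Heun: k1 = f(t_n, y_n); k2 = f(t_n + h, y_n + h·k1); y_{n+1} = y_n + (h/2)·(k1 + k2).
t=0.000000, y=-0.100000:
  k1 = f(0.000000, -0.100000) = 0.780000
  k2 = f(0.080000, -0.037600) = 0.715425
  y ← -0.100000 + (0.08/2)·(0.780000 + 0.715425) = -0.040183
t=0.080000, y=-0.040183:
  k1 = f(0.080000, -0.040183) = 0.718008
  k2 = f(0.160000, 0.017258) = 0.654057
  y ← -0.040183 + (0.08/2)·(0.718008 + 0.654057) = 0.014700
y(0.16) ≈ 0.0147

0.0147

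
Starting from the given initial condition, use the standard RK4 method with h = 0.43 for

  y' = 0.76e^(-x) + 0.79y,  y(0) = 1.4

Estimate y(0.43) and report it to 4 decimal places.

RK4: k1 = f(x_n, y_n); k2 = f(x_n + h/2, y_n + (h/2)·k1); k3 = f(x_n + h/2, y_n + (h/2)·k2); k4 = f(x_n + h, y_n + h·k3); y_{n+1} = y_n + (h/6)·(k1 + 2k2 + 2k3 + k4).
x=0.000000, y=1.400000:
  k1 = f(0.000000, 1.400000) = 1.866000
  k2 = f(0.215000, 1.801190) = 2.035912
  k3 = f(0.215000, 1.837721) = 2.064771
  k4 = f(0.430000, 2.287852) = 2.301790
  y ← 1.400000 + (0.43/6)·(k1 + 2k2 + 2k3 + k4) = 2.286456
y(0.43) ≈ 2.2865

2.2865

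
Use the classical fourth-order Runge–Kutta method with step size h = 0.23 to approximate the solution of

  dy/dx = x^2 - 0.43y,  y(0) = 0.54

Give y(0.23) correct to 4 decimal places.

RK4: k1 = f(x_n, y_n); k2 = f(x_n + h/2, y_n + (h/2)·k1); k3 = f(x_n + h/2, y_n + (h/2)·k2); k4 = f(x_n + h, y_n + h·k3); y_{n+1} = y_n + (h/6)·(k1 + 2k2 + 2k3 + k4).
x=0.000000, y=0.540000:
  k1 = f(0.000000, 0.540000) = -0.232200
  k2 = f(0.115000, 0.513297) = -0.207493
  k3 = f(0.115000, 0.516138) = -0.208714
  k4 = f(0.230000, 0.491996) = -0.158658
  y ← 0.540000 + (0.23/6)·(k1 + 2k2 + 2k3 + k4) = 0.493108
y(0.23) ≈ 0.4931

0.4931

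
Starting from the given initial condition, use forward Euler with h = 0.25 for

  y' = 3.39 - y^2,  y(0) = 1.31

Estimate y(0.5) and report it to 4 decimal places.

Euler: y_{n+1} = y_n + h·f(t_n, y_n).
t=0.000000, y=1.310000: f=1.673900 → y ← 1.310000 + 0.25·1.673900 = 1.728475
t=0.250000, y=1.728475: f=0.402374 → y ← 1.728475 + 0.25·0.402374 = 1.829069
y(0.5) ≈ 1.8291

1.8291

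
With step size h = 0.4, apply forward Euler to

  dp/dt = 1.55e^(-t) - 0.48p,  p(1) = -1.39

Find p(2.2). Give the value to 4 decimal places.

Euler: p_{n+1} = p_n + h·f(t_n, p_n).
t=1.000000, p=-1.390000: f=1.237413 → p ← -1.390000 + 0.4·1.237413 = -0.895035
t=1.400000, p=-0.895035: f=0.811842 → p ← -0.895035 + 0.4·0.811842 = -0.570298
t=1.800000, p=-0.570298: f=0.529956 → p ← -0.570298 + 0.4·0.529956 = -0.358315
p(2.2) ≈ -0.3583

-0.3583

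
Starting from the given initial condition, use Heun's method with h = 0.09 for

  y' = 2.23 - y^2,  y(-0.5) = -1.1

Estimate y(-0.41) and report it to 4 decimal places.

Heun: k1 = f(t_n, y_n); k2 = f(t_n + h, y_n + h·k1); y_{n+1} = y_n + (h/2)·(k1 + k2).
t=-0.500000, y=-1.100000:
  k1 = f(-0.500000, -1.100000) = 1.020000
  k2 = f(-0.410000, -1.008200) = 1.213533
  y ← -1.100000 + (0.09/2)·(1.020000 + 1.213533) = -0.999491
y(-0.41) ≈ -0.9995

-0.9995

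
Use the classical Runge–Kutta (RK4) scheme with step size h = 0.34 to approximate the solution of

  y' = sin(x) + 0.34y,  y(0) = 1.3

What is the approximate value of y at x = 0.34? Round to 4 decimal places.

1.5188

RK4: k1 = f(x_n, y_n); k2 = f(x_n + h/2, y_n + (h/2)·k1); k3 = f(x_n + h/2, y_n + (h/2)·k2); k4 = f(x_n + h, y_n + h·k3); y_{n+1} = y_n + (h/6)·(k1 + 2k2 + 2k3 + k4).
x=0.000000, y=1.300000:
  k1 = f(0.000000, 1.300000) = 0.442000
  k2 = f(0.170000, 1.375140) = 0.636730
  k3 = f(0.170000, 1.408244) = 0.647985
  k4 = f(0.340000, 1.520315) = 0.850394
  y ← 1.300000 + (0.34/6)·(k1 + 2k2 + 2k3 + k4) = 1.518837
y(0.34) ≈ 1.5188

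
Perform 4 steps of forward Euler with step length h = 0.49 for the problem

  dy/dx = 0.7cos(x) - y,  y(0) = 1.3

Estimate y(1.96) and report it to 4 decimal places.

0.3441

Euler: y_{n+1} = y_n + h·f(x_n, y_n).
x=0.000000, y=1.300000: f=-0.600000 → y ← 1.300000 + 0.49·(-0.600000) = 1.006000
x=0.490000, y=1.006000: f=-0.388367 → y ← 1.006000 + 0.49·(-0.388367) = 0.815700
x=0.980000, y=0.815700: f=-0.425784 → y ← 0.815700 + 0.49·(-0.425784) = 0.607066
x=1.470000, y=0.607066: f=-0.536628 → y ← 0.607066 + 0.49·(-0.536628) = 0.344118
y(1.96) ≈ 0.3441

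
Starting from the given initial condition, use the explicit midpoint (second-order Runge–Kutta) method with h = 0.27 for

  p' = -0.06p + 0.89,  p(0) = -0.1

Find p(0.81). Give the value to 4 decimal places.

Midpoint: k1 = f(s_n, p_n); k2 = f(s_n + h/2, p_n + (h/2)·k1); p_{n+1} = p_n + h·k2.
s=0.000000, p=-0.100000:
  k1 = f(0.000000, -0.100000) = 0.896000
  k2 = f(0.135000, 0.020960) = 0.888742
  p ← -0.100000 + 0.27·0.888742 = 0.139960
s=0.270000, p=0.139960:
  k1 = f(0.270000, 0.139960) = 0.881602
  k2 = f(0.405000, 0.258977) = 0.874461
  p ← 0.139960 + 0.27·0.874461 = 0.376065
s=0.540000, p=0.376065:
  k1 = f(0.540000, 0.376065) = 0.867436
  k2 = f(0.675000, 0.493169) = 0.860410
  p ← 0.376065 + 0.27·0.860410 = 0.608376
p(0.81) ≈ 0.6084

0.6084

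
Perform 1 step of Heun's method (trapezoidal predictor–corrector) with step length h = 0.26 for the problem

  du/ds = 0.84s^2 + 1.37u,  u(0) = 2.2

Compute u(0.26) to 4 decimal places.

3.1306

Heun: k1 = f(s_n, u_n); k2 = f(s_n + h, u_n + h·k1); u_{n+1} = u_n + (h/2)·(k1 + k2).
s=0.000000, u=2.200000:
  k1 = f(0.000000, 2.200000) = 3.014000
  k2 = f(0.260000, 2.983640) = 4.144371
  u ← 2.200000 + (0.26/2)·(3.014000 + 4.144371) = 3.130588
u(0.26) ≈ 3.1306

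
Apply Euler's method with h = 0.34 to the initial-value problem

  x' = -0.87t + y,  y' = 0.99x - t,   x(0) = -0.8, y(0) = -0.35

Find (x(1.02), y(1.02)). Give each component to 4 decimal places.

-1.7863, -1.6895

Euler on (x,y): x_{n+1} = x_n + h·x', y_{n+1} = y_n + h·y'.
0.000000: (-0.800000, -0.350000); f=(-0.350000, -0.792000) → (-0.919000, -0.619280)
0.340000: (-0.919000, -0.619280); f=(-0.915080, -1.249810) → (-1.230127, -1.044215)
0.680000: (-1.230127, -1.044215); f=(-1.635815, -1.897826) → (-1.786304, -1.689476)
(x(1.02), y(1.02)) ≈ (-1.7863, -1.6895)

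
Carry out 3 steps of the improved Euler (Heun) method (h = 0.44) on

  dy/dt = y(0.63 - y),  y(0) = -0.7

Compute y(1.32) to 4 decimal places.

-31.5845

Heun: k1 = f(t_n, y_n); k2 = f(t_n + h, y_n + h·k1); y_{n+1} = y_n + (h/2)·(k1 + k2).
t=0.000000, y=-0.700000:
  k1 = f(0.000000, -0.700000) = -0.931000
  k2 = f(0.440000, -1.109640) = -1.930374
  y ← -0.700000 + (0.44/2)·(-0.931000 + (-1.930374)) = -1.329502
t=0.440000, y=-1.329502:
  k1 = f(0.440000, -1.329502) = -2.605163
  k2 = f(0.880000, -2.475774) = -7.689194
  y ← -1.329502 + (0.44/2)·(-2.605163 + (-7.689194)) = -3.594261
t=0.880000, y=-3.594261:
  k1 = f(0.880000, -3.594261) = -15.183096
  k2 = f(1.320000, -10.274823) = -112.045125
  y ← -3.594261 + (0.44/2)·(-15.183096 + (-112.045125)) = -31.584469
y(1.32) ≈ -31.5845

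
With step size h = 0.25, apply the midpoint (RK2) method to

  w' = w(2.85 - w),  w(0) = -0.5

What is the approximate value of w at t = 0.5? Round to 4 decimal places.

Midpoint: k1 = f(t_n, w_n); k2 = f(t_n + h/2, w_n + (h/2)·k1); w_{n+1} = w_n + h·k2.
t=0.000000, w=-0.500000:
  k1 = f(0.000000, -0.500000) = -1.675000
  k2 = f(0.125000, -0.709375) = -2.524932
  w ← -0.500000 + 0.25·(-2.524932) = -1.131233
t=0.250000, w=-1.131233:
  k1 = f(0.250000, -1.131233) = -4.503702
  k2 = f(0.375000, -1.694196) = -7.698756
  w ← -1.131233 + 0.25·(-7.698756) = -3.055922
w(0.5) ≈ -3.0559

-3.0559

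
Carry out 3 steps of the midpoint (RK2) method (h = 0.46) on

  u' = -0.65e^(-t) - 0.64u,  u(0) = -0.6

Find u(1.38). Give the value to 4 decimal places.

Midpoint: k1 = f(t_n, u_n); k2 = f(t_n + h/2, u_n + (h/2)·k1); u_{n+1} = u_n + h·k2.
t=0.000000, u=-0.600000:
  k1 = f(0.000000, -0.600000) = -0.266000
  k2 = f(0.230000, -0.661180) = -0.093292
  u ← -0.600000 + 0.46·(-0.093292) = -0.642914
t=0.460000, u=-0.642914:
  k1 = f(0.460000, -0.642914) = 0.001131
  k2 = f(0.690000, -0.642654) = 0.085274
  u ← -0.642914 + 0.46·0.085274 = -0.603688
t=0.920000, u=-0.603688:
  k1 = f(0.920000, -0.603688) = 0.127323
  k2 = f(1.150000, -0.574404) = 0.161805
  u ← -0.603688 + 0.46·0.161805 = -0.529258
u(1.38) ≈ -0.5293

-0.5293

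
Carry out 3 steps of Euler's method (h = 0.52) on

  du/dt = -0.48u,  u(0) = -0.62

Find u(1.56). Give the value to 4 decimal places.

Euler: u_{n+1} = u_n + h·f(t_n, u_n).
t=0.000000, u=-0.620000: f=0.297600 → u ← -0.620000 + 0.52·0.297600 = -0.465248
t=0.520000, u=-0.465248: f=0.223319 → u ← -0.465248 + 0.52·0.223319 = -0.349122
t=1.040000, u=-0.349122: f=0.167579 → u ← -0.349122 + 0.52·0.167579 = -0.261981
u(1.56) ≈ -0.2620

-0.2620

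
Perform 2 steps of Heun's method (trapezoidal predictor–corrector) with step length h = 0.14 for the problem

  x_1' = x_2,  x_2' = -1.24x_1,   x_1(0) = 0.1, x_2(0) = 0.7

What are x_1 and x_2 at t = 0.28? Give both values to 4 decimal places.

Heun on (x_1,x_2): k1 = f(t_n, state_n); k2 = f(t_n + h, state_n + h·k1); state_{n+1} = state_n + (h/2)·(k1 + k2).
0.000000: (0.100000, 0.700000)
  k1 = (0.700000, -0.124000)
  predictor → (0.198000, 0.682640)
  k2 = (0.682640, -0.245520)
  → (0.196785, 0.674134)
0.140000: (0.196785, 0.674134)
  k1 = (0.674134, -0.244013)
  predictor → (0.291164, 0.639972)
  k2 = (0.639972, -0.361043)
  → (0.288772, 0.631780)
(x_1(0.28), x_2(0.28)) ≈ (0.2888, 0.6318)

0.2888, 0.6318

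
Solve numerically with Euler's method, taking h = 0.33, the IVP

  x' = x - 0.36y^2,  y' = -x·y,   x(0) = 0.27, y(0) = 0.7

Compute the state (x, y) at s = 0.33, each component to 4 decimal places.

0.3009, 0.6376

Euler on (x,y): x_{n+1} = x_n + h·x', y_{n+1} = y_n + h·y'.
0.000000: (0.270000, 0.700000); f=(0.093600, -0.189000) → (0.300888, 0.637630)
(x(0.33), y(0.33)) ≈ (0.3009, 0.6376)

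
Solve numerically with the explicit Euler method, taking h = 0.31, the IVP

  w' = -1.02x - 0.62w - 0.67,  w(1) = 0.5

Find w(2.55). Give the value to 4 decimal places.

Euler: w_{n+1} = w_n + h·f(x_n, w_n).
x=1.000000, w=0.500000: f=-2.000000 → w ← 0.500000 + 0.31·(-2.000000) = -0.120000
x=1.310000, w=-0.120000: f=-1.931800 → w ← -0.120000 + 0.31·(-1.931800) = -0.718858
x=1.620000, w=-0.718858: f=-1.876708 → w ← -0.718858 + 0.31·(-1.876708) = -1.300637
x=1.930000, w=-1.300637: f=-1.832205 → w ← -1.300637 + 0.31·(-1.832205) = -1.868621
x=2.240000, w=-1.868621: f=-1.796255 → w ← -1.868621 + 0.31·(-1.796255) = -2.425460
w(2.55) ≈ -2.4255

-2.4255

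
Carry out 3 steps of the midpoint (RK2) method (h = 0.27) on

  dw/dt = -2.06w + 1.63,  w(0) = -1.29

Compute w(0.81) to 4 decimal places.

Midpoint: k1 = f(t_n, w_n); k2 = f(t_n + h/2, w_n + (h/2)·k1); w_{n+1} = w_n + h·k2.
t=0.000000, w=-1.290000:
  k1 = f(0.000000, -1.290000) = 4.287400
  k2 = f(0.135000, -0.711201) = 3.095074
  w ← -1.290000 + 0.27·3.095074 = -0.454330
t=0.270000, w=-0.454330:
  k1 = f(0.270000, -0.454330) = 2.565920
  k2 = f(0.405000, -0.107931) = 1.852338
  w ← -0.454330 + 0.27·1.852338 = 0.045801
t=0.540000, w=0.045801:
  k1 = f(0.540000, 0.045801) = 1.535650
  k2 = f(0.675000, 0.253114) = 1.108586
  w ← 0.045801 + 0.27·1.108586 = 0.345119
w(0.81) ≈ 0.3451

0.3451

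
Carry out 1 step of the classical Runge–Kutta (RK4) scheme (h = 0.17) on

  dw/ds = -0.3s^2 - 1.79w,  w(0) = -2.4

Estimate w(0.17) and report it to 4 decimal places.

-1.7708

RK4: k1 = f(s_n, w_n); k2 = f(s_n + h/2, w_n + (h/2)·k1); k3 = f(s_n + h/2, w_n + (h/2)·k2); k4 = f(s_n + h, w_n + h·k3); w_{n+1} = w_n + (h/6)·(k1 + 2k2 + 2k3 + k4).
s=0.000000, w=-2.400000:
  k1 = f(0.000000, -2.400000) = 4.296000
  k2 = f(0.085000, -2.034840) = 3.640196
  k3 = f(0.085000, -2.090583) = 3.739977
  k4 = f(0.170000, -1.764204) = 3.149255
  w ← -2.400000 + (0.17/6)·(k1 + 2k2 + 2k3 + k4) = -1.770841
w(0.17) ≈ -1.7708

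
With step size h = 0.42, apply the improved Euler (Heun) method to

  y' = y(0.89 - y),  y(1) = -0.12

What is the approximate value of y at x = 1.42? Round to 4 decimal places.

-0.1835

Heun: k1 = f(x_n, y_n); k2 = f(x_n + h, y_n + h·k1); y_{n+1} = y_n + (h/2)·(k1 + k2).
x=1.000000, y=-0.120000:
  k1 = f(1.000000, -0.120000) = -0.121200
  k2 = f(1.420000, -0.170904) = -0.181313
  y ← -0.120000 + (0.42/2)·(-0.121200 + (-0.181313)) = -0.183528
y(1.42) ≈ -0.1835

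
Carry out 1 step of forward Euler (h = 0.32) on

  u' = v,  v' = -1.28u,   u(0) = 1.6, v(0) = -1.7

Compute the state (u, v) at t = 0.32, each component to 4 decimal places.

1.0560, -2.3554

Euler on (u,v): u_{n+1} = u_n + h·u', v_{n+1} = v_n + h·v'.
0.000000: (1.600000, -1.700000); f=(-1.700000, -2.048000) → (1.056000, -2.355360)
(u(0.32), v(0.32)) ≈ (1.0560, -2.3554)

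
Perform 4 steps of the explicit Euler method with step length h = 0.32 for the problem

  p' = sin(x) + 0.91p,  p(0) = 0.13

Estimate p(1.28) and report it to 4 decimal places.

Euler: p_{n+1} = p_n + h·f(x_n, p_n).
x=0.000000, p=0.130000: f=0.118300 → p ← 0.130000 + 0.32·0.118300 = 0.167856
x=0.320000, p=0.167856: f=0.467316 → p ← 0.167856 + 0.32·0.467316 = 0.317397
x=0.640000, p=0.317397: f=0.886027 → p ← 0.317397 + 0.32·0.886027 = 0.600926
x=0.960000, p=0.600926: f=1.366034 → p ← 0.600926 + 0.32·1.366034 = 1.038056
p(1.28) ≈ 1.0381

1.0381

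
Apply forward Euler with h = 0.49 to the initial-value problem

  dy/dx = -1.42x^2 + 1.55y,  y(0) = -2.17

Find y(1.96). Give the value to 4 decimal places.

Euler: y_{n+1} = y_n + h·f(x_n, y_n).
x=0.000000, y=-2.170000: f=-3.363500 → y ← -2.170000 + 0.49·(-3.363500) = -3.818115
x=0.490000, y=-3.818115: f=-6.259020 → y ← -3.818115 + 0.49·(-6.259020) = -6.885035
x=0.980000, y=-6.885035: f=-12.035572 → y ← -6.885035 + 0.49·(-12.035572) = -12.782465
x=1.470000, y=-12.782465: f=-22.881299 → y ← -12.782465 + 0.49·(-22.881299) = -23.994302
y(1.96) ≈ -23.9943

-23.9943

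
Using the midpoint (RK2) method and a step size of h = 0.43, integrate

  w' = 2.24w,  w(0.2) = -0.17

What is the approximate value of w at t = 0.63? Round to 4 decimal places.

Midpoint: k1 = f(t_n, w_n); k2 = f(t_n + h/2, w_n + (h/2)·k1); w_{n+1} = w_n + h·k2.
t=0.200000, w=-0.170000:
  k1 = f(0.200000, -0.170000) = -0.380800
  k2 = f(0.415000, -0.251872) = -0.564193
  w ← -0.170000 + 0.43·(-0.564193) = -0.412603
w(0.63) ≈ -0.4126

-0.4126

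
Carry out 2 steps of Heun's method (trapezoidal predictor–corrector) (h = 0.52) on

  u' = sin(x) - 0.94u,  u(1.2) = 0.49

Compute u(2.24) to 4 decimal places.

Heun: k1 = f(x_n, u_n); k2 = f(x_n + h, u_n + h·k1); u_{n+1} = u_n + (h/2)·(k1 + k2).
x=1.200000, u=0.490000:
  k1 = f(1.200000, 0.490000) = 0.471439
  k2 = f(1.720000, 0.735148) = 0.297850
  u ← 0.490000 + (0.52/2)·(0.471439 + 0.297850) = 0.690015
x=1.720000, u=0.690015:
  k1 = f(1.720000, 0.690015) = 0.340275
  k2 = f(2.240000, 0.866958) = -0.030625
  u ← 0.690015 + (0.52/2)·(0.340275 + (-0.030625)) = 0.770524
u(2.24) ≈ 0.7705

0.7705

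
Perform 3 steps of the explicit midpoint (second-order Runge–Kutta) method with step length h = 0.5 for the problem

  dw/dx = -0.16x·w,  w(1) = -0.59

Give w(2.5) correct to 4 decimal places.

Midpoint: k1 = f(x_n, w_n); k2 = f(x_n + h/2, w_n + (h/2)·k1); w_{n+1} = w_n + h·k2.
x=1.000000, w=-0.590000:
  k1 = f(1.000000, -0.590000) = 0.094400
  k2 = f(1.250000, -0.566400) = 0.113280
  w ← -0.590000 + 0.5·0.113280 = -0.533360
x=1.500000, w=-0.533360:
  k1 = f(1.500000, -0.533360) = 0.128006
  k2 = f(1.750000, -0.501358) = 0.140380
  w ← -0.533360 + 0.5·0.140380 = -0.463170
x=2.000000, w=-0.463170:
  k1 = f(2.000000, -0.463170) = 0.148214
  k2 = f(2.250000, -0.426116) = 0.153402
  w ← -0.463170 + 0.5·0.153402 = -0.386469
w(2.5) ≈ -0.3865

-0.3865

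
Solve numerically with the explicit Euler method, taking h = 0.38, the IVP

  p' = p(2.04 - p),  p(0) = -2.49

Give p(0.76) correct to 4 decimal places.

-29.4781

Euler: p_{n+1} = p_n + h·f(t_n, p_n).
t=0.000000, p=-2.490000: f=-11.279700 → p ← -2.490000 + 0.38·(-11.279700) = -6.776286
t=0.380000, p=-6.776286: f=-59.741675 → p ← -6.776286 + 0.38·(-59.741675) = -29.478123
p(0.76) ≈ -29.4781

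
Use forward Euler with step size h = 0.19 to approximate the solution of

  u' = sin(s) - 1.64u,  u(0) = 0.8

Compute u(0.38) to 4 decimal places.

0.4150

Euler: u_{n+1} = u_n + h·f(s_n, u_n).
s=0.000000, u=0.800000: f=-1.312000 → u ← 0.800000 + 0.19·(-1.312000) = 0.550720
s=0.190000, u=0.550720: f=-0.714322 → u ← 0.550720 + 0.19·(-0.714322) = 0.414999
u(0.38) ≈ 0.4150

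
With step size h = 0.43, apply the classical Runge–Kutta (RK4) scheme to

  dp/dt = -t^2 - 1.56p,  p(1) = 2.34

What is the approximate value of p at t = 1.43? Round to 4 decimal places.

RK4: k1 = f(t_n, p_n); k2 = f(t_n + h/2, p_n + (h/2)·k1); k3 = f(t_n + h/2, p_n + (h/2)·k2); k4 = f(t_n + h, p_n + h·k3); p_{n+1} = p_n + (h/6)·(k1 + 2k2 + 2k3 + k4).
t=1.000000, p=2.340000:
  k1 = f(1.000000, 2.340000) = -4.650400
  k2 = f(1.215000, 1.340164) = -3.566881
  k3 = f(1.215000, 1.573121) = -3.930293
  k4 = f(1.430000, 0.649974) = -3.058859
  p ← 2.340000 + (0.43/6)·(k1 + 2k2 + 2k3 + k4) = 0.712908
p(1.43) ≈ 0.7129

0.7129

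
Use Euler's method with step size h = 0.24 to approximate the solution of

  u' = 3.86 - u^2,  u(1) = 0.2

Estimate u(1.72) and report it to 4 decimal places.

1.9404

Euler: u_{n+1} = u_n + h·f(s_n, u_n).
s=1.000000, u=0.200000: f=3.820000 → u ← 0.200000 + 0.24·3.820000 = 1.116800
s=1.240000, u=1.116800: f=2.612758 → u ← 1.116800 + 0.24·2.612758 = 1.743862
s=1.480000, u=1.743862: f=0.818946 → u ← 1.743862 + 0.24·0.818946 = 1.940409
u(1.72) ≈ 1.9404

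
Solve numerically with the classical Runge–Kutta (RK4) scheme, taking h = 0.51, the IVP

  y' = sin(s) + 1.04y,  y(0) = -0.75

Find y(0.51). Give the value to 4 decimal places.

-1.1214

RK4: k1 = f(s_n, y_n); k2 = f(s_n + h/2, y_n + (h/2)·k1); k3 = f(s_n + h/2, y_n + (h/2)·k2); k4 = f(s_n + h, y_n + h·k3); y_{n+1} = y_n + (h/6)·(k1 + 2k2 + 2k3 + k4).
s=0.000000, y=-0.750000:
  k1 = f(0.000000, -0.750000) = -0.780000
  k2 = f(0.255000, -0.948900) = -0.734611
  k3 = f(0.255000, -0.937326) = -0.722573
  k4 = f(0.510000, -1.118512) = -0.675076
  y ← -0.750000 + (0.51/6)·(k1 + 2k2 + 2k3 + k4) = -1.121403
y(0.51) ≈ -1.1214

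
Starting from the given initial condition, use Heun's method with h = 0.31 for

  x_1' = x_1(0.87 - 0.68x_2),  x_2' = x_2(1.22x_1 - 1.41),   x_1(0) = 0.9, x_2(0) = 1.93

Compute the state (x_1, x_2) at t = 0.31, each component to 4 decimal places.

0.8003, 1.7117

Heun on (x_1,x_2): k1 = f(t_n, state_n); k2 = f(t_n + h, state_n + h·k1); state_{n+1} = state_n + (h/2)·(k1 + k2).
0.000000: (0.900000, 1.930000)
  k1 = (-0.398160, -0.602160)
  predictor → (0.776570, 1.743330)
  k2 = (-0.244981, -0.806437)
  → (0.800313, 1.711667)
(x_1(0.31), x_2(0.31)) ≈ (0.8003, 1.7117)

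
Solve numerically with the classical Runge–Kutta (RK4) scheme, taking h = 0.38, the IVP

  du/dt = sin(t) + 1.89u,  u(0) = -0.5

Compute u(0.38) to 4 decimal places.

RK4: k1 = f(t_n, u_n); k2 = f(t_n + h/2, u_n + (h/2)·k1); k3 = f(t_n + h/2, u_n + (h/2)·k2); k4 = f(t_n + h, u_n + h·k3); u_{n+1} = u_n + (h/6)·(k1 + 2k2 + 2k3 + k4).
t=0.000000, u=-0.500000:
  k1 = f(0.000000, -0.500000) = -0.945000
  k2 = f(0.190000, -0.679550) = -1.095491
  k3 = f(0.190000, -0.708143) = -1.149532
  k4 = f(0.380000, -0.936822) = -1.399673
  u ← -0.500000 + (0.38/6)·(k1 + 2k2 + 2k3 + k4) = -0.932865
u(0.38) ≈ -0.9329

-0.9329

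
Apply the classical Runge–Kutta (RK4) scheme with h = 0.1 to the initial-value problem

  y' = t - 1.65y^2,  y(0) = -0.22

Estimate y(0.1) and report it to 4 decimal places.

RK4: k1 = f(t_n, y_n); k2 = f(t_n + h/2, y_n + (h/2)·k1); k3 = f(t_n + h/2, y_n + (h/2)·k2); k4 = f(t_n + h, y_n + h·k3); y_{n+1} = y_n + (h/6)·(k1 + 2k2 + 2k3 + k4).
t=0.000000, y=-0.220000:
  k1 = f(0.000000, -0.220000) = -0.079860
  k2 = f(0.050000, -0.223993) = -0.032785
  k3 = f(0.050000, -0.221639) = -0.031055
  k4 = f(0.100000, -0.223105) = 0.017870
  y ← -0.220000 + (0.1/6)·(k1 + 2k2 + 2k3 + k4) = -0.223161
y(0.1) ≈ -0.2232

-0.2232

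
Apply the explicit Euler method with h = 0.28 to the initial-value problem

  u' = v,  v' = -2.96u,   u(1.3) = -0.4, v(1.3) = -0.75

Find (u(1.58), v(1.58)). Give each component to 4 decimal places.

Euler on (u,v): u_{n+1} = u_n + h·u', v_{n+1} = v_n + h·v'.
1.300000: (-0.400000, -0.750000); f=(-0.750000, 1.184000) → (-0.610000, -0.418480)
(u(1.58), v(1.58)) ≈ (-0.6100, -0.4185)

-0.6100, -0.4185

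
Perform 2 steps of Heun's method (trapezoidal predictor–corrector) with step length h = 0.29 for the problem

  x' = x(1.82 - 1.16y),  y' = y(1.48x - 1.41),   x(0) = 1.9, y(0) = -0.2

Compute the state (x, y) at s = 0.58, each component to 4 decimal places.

Heun on (x,y): k1 = f(s_n, state_n); k2 = f(s_n + h, state_n + h·k1); state_{n+1} = state_n + (h/2)·(k1 + k2).
0.000000: (1.900000, -0.200000)
  k1 = (3.898800, -0.280400)
  predictor → (3.030652, -0.281316)
  k2 = (6.504769, -0.865149)
  → (3.408517, -0.366105)
0.290000: (3.408517, -0.366105)
  k1 = (7.651036, -1.330646)
  predictor → (5.627318, -0.751992)
  k2 = (15.150489, -5.202605)
  → (6.714739, -1.313426)
(x(0.58), y(0.58)) ≈ (6.7147, -1.3134)

6.7147, -1.3134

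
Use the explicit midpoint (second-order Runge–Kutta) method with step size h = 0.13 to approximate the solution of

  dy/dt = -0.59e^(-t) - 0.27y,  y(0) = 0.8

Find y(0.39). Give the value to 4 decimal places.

0.5401

Midpoint: k1 = f(t_n, y_n); k2 = f(t_n + h/2, y_n + (h/2)·k1); y_{n+1} = y_n + h·k2.
t=0.000000, y=0.800000:
  k1 = f(0.000000, 0.800000) = -0.806000
  k2 = f(0.065000, 0.747610) = -0.754725
  y ← 0.800000 + 0.13·(-0.754725) = 0.701886
t=0.130000, y=0.701886:
  k1 = f(0.130000, 0.701886) = -0.707585
  k2 = f(0.195000, 0.655893) = -0.662563
  y ← 0.701886 + 0.13·(-0.662563) = 0.615753
t=0.260000, y=0.615753:
  k1 = f(0.260000, 0.615753) = -0.621174
  k2 = f(0.325000, 0.575376) = -0.581643
  y ← 0.615753 + 0.13·(-0.581643) = 0.540139
y(0.39) ≈ 0.5401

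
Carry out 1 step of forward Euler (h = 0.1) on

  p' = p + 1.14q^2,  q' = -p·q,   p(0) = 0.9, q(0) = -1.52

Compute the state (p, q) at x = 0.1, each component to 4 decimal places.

1.2534, -1.3832

Euler on (p,q): p_{n+1} = p_n + h·p', q_{n+1} = q_n + h·q'.
0.000000: (0.900000, -1.520000); f=(3.533856, 1.368000) → (1.253386, -1.383200)
(p(0.1), q(0.1)) ≈ (1.2534, -1.3832)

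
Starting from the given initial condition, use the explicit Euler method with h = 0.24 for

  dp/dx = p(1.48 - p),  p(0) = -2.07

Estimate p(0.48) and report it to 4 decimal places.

Euler: p_{n+1} = p_n + h·f(x_n, p_n).
x=0.000000, p=-2.070000: f=-7.348500 → p ← -2.070000 + 0.24·(-7.348500) = -3.833640
x=0.240000, p=-3.833640: f=-20.370583 → p ← -3.833640 + 0.24·(-20.370583) = -8.722580
p(0.48) ≈ -8.7226

-8.7226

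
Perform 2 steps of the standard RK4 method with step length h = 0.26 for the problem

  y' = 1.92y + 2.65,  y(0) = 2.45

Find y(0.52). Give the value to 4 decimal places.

RK4: k1 = f(t_n, y_n); k2 = f(t_n + h/2, y_n + (h/2)·k1); k3 = f(t_n + h/2, y_n + (h/2)·k2); k4 = f(t_n + h, y_n + h·k3); y_{n+1} = y_n + (h/6)·(k1 + 2k2 + 2k3 + k4).
t=0.000000, y=2.450000:
  k1 = f(0.000000, 2.450000) = 7.354000
  k2 = f(0.130000, 3.406020) = 9.189558
  k3 = f(0.130000, 3.644643) = 9.647714
  k4 = f(0.260000, 4.958406) = 12.170139
  y ← 2.450000 + (0.26/6)·(k1 + 2k2 + 2k3 + k4) = 4.928610
t=0.260000, y=4.928610:
  k1 = f(0.260000, 4.928610) = 12.112930
  k2 = f(0.390000, 6.503291) = 15.136318
  k3 = f(0.390000, 6.896331) = 15.890955
  k4 = f(0.520000, 9.060258) = 20.045695
  y ← 4.928610 + (0.26/6)·(k1 + 2k2 + 2k3 + k4) = 9.011180
y(0.52) ≈ 9.0112

9.0112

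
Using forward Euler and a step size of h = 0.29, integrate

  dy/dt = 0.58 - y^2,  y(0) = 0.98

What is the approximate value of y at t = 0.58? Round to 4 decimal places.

0.8185

Euler: y_{n+1} = y_n + h·f(t_n, y_n).
t=0.000000, y=0.980000: f=-0.380400 → y ← 0.980000 + 0.29·(-0.380400) = 0.869684
t=0.290000, y=0.869684: f=-0.176350 → y ← 0.869684 + 0.29·(-0.176350) = 0.818542
y(0.58) ≈ 0.8185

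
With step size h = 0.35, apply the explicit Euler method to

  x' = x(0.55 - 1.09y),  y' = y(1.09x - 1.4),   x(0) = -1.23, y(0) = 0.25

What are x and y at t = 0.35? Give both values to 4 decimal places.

Euler on (x,y): x_{n+1} = x_n + h·x', y_{n+1} = y_n + h·y'.
0.000000: (-1.230000, 0.250000); f=(-0.341325, -0.685175) → (-1.349464, 0.010189)
(x(0.35), y(0.35)) ≈ (-1.3495, 0.0102)

-1.3495, 0.0102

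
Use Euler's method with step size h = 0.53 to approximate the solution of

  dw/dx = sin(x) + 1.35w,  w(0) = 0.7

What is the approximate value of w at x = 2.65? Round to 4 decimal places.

14.4749

Euler: w_{n+1} = w_n + h·f(x_n, w_n).
x=0.000000, w=0.700000: f=0.945000 → w ← 0.700000 + 0.53·0.945000 = 1.200850
x=0.530000, w=1.200850: f=2.126681 → w ← 1.200850 + 0.53·2.126681 = 2.327991
x=1.060000, w=2.327991: f=4.015143 → w ← 2.327991 + 0.53·4.015143 = 4.456017
x=1.590000, w=4.456017: f=7.015438 → w ← 4.456017 + 0.53·7.015438 = 8.174199
x=2.120000, w=8.174199: f=11.888109 → w ← 8.174199 + 0.53·11.888109 = 14.474897
w(2.65) ≈ 14.4749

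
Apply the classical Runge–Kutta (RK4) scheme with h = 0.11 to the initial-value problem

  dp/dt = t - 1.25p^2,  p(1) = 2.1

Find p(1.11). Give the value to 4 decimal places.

RK4: k1 = f(t_n, p_n); k2 = f(t_n + h/2, p_n + (h/2)·k1); k3 = f(t_n + h/2, p_n + (h/2)·k2); k4 = f(t_n + h, p_n + h·k3); p_{n+1} = p_n + (h/6)·(k1 + 2k2 + 2k3 + k4).
t=1.000000, p=2.100000:
  k1 = f(1.000000, 2.100000) = -4.512500
  k2 = f(1.055000, 1.851813) = -3.231512
  k3 = f(1.055000, 1.922267) = -3.563887
  k4 = f(1.110000, 1.707972) = -2.536462
  p ← 2.100000 + (0.11/6)·(k1 + 2k2 + 2k3 + k4) = 1.721604
p(1.11) ≈ 1.7216

1.7216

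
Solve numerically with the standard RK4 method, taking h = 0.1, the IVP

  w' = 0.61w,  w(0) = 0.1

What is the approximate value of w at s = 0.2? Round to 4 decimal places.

RK4: k1 = f(s_n, w_n); k2 = f(s_n + h/2, w_n + (h/2)·k1); k3 = f(s_n + h/2, w_n + (h/2)·k2); k4 = f(s_n + h, w_n + h·k3); w_{n+1} = w_n + (h/6)·(k1 + 2k2 + 2k3 + k4).
s=0.000000, w=0.100000:
  k1 = f(0.000000, 0.100000) = 0.061000
  k2 = f(0.050000, 0.103050) = 0.062860
  k3 = f(0.050000, 0.103143) = 0.062917
  k4 = f(0.100000, 0.106292) = 0.064838
  w ← 0.100000 + (0.1/6)·(k1 + 2k2 + 2k3 + k4) = 0.106290
s=0.100000, w=0.106290:
  k1 = f(0.100000, 0.106290) = 0.064837
  k2 = f(0.150000, 0.109532) = 0.066814
  k3 = f(0.150000, 0.109631) = 0.066875
  k4 = f(0.200000, 0.112977) = 0.068916
  w ← 0.106290 + (0.1/6)·(k1 + 2k2 + 2k3 + k4) = 0.112975
w(0.2) ≈ 0.1130

0.1130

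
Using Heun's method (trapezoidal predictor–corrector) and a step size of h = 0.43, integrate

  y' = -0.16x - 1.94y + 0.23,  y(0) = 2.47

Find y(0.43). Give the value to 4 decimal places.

1.3118

Heun: k1 = f(x_n, y_n); k2 = f(x_n + h, y_n + h·k1); y_{n+1} = y_n + (h/2)·(k1 + k2).
x=0.000000, y=2.470000:
  k1 = f(0.000000, 2.470000) = -4.561800
  k2 = f(0.430000, 0.508426) = -0.825146
  y ← 2.470000 + (0.43/2)·(-4.561800 + (-0.825146)) = 1.311807
y(0.43) ≈ 1.3118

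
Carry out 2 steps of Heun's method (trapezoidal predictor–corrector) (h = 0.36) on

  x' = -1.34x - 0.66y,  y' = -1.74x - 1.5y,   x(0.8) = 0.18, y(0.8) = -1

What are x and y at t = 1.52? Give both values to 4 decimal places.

0.2580, -0.5748

Heun on (x,y): k1 = f(t_n, state_n); k2 = f(t_n + h, state_n + h·k1); state_{n+1} = state_n + (h/2)·(k1 + k2).
0.800000: (0.180000, -1.000000)
  k1 = (0.418800, 1.186800)
  predictor → (0.330768, -0.572752)
  k2 = (-0.065213, 0.283592)
  → (0.243646, -0.735329)
1.160000: (0.243646, -0.735329)
  k1 = (0.158832, 0.679051)
  predictor → (0.300825, -0.490871)
  k2 = (-0.079131, 0.212871)
  → (0.257992, -0.574784)
(x(1.52), y(1.52)) ≈ (0.2580, -0.5748)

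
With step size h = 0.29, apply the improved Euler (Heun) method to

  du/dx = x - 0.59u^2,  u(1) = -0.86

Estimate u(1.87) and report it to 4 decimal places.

Heun: k1 = f(x_n, u_n); k2 = f(x_n + h, u_n + h·k1); u_{n+1} = u_n + (h/2)·(k1 + k2).
x=1.000000, u=-0.860000:
  k1 = f(1.000000, -0.860000) = 0.563636
  k2 = f(1.290000, -0.696546) = 1.003746
  u ← -0.860000 + (0.29/2)·(0.563636 + 1.003746) = -0.632730
x=1.290000, u=-0.632730:
  k1 = f(1.290000, -0.632730) = 1.053795
  k2 = f(1.580000, -0.327129) = 1.516862
  u ← -0.632730 + (0.29/2)·(1.053795 + 1.516862) = -0.259984
x=1.580000, u=-0.259984:
  k1 = f(1.580000, -0.259984) = 1.540121
  k2 = f(1.870000, 0.186651) = 1.849445
  u ← -0.259984 + (0.29/2)·(1.540121 + 1.849445) = 0.231503
u(1.87) ≈ 0.2315

0.2315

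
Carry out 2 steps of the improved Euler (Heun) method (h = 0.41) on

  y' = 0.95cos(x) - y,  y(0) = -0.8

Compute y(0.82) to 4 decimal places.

Heun: k1 = f(x_n, y_n); k2 = f(x_n + h, y_n + h·k1); y_{n+1} = y_n + (h/2)·(k1 + k2).
x=0.000000, y=-0.800000:
  k1 = f(0.000000, -0.800000) = 1.750000
  k2 = f(0.410000, -0.082500) = 0.953765
  y ← -0.800000 + (0.41/2)·(1.750000 + 0.953765) = -0.245728
x=0.410000, y=-0.245728:
  k1 = f(0.410000, -0.245728) = 1.116993
  k2 = f(0.820000, 0.212239) = 0.435871
  y ← -0.245728 + (0.41/2)·(1.116993 + 0.435871) = 0.072609
y(0.82) ≈ 0.0726

0.0726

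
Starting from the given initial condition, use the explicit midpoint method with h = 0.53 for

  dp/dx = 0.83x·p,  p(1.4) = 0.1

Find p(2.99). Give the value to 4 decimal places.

Midpoint: k1 = f(x_n, p_n); k2 = f(x_n + h/2, p_n + (h/2)·k1); p_{n+1} = p_n + h·k2.
x=1.400000, p=0.100000:
  k1 = f(1.400000, 0.100000) = 0.116200
  k2 = f(1.665000, 0.130793) = 0.180749
  p ← 0.100000 + 0.53·0.180749 = 0.195797
x=1.930000, p=0.195797:
  k1 = f(1.930000, 0.195797) = 0.313647
  k2 = f(2.195000, 0.278914) = 0.508139
  p ← 0.195797 + 0.53·0.508139 = 0.465111
x=2.460000, p=0.465111:
  k1 = f(2.460000, 0.465111) = 0.949663
  k2 = f(2.725000, 0.716772) = 1.621158
  p ← 0.465111 + 0.53·1.621158 = 1.324325
p(2.99) ≈ 1.3243

1.3243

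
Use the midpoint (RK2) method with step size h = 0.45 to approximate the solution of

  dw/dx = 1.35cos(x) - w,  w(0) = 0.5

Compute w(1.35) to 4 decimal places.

0.7370

Midpoint: k1 = f(x_n, w_n); k2 = f(x_n + h/2, w_n + (h/2)·k1); w_{n+1} = w_n + h·k2.
x=0.000000, w=0.500000:
  k1 = f(0.000000, 0.500000) = 0.850000
  k2 = f(0.225000, 0.691250) = 0.624722
  w ← 0.500000 + 0.45·0.624722 = 0.781125
x=0.450000, w=0.781125:
  k1 = f(0.450000, 0.781125) = 0.434479
  k2 = f(0.675000, 0.878883) = 0.175072
  w ← 0.781125 + 0.45·0.175072 = 0.859907
x=0.900000, w=0.859907:
  k1 = f(0.900000, 0.859907) = -0.020734
  k2 = f(1.125000, 0.855242) = -0.273154
  w ← 0.859907 + 0.45·(-0.273154) = 0.736988
w(1.35) ≈ 0.7370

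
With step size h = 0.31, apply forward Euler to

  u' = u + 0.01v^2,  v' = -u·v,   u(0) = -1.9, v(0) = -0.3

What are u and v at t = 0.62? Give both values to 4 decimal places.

Euler on (u,v): u_{n+1} = u_n + h·u', v_{n+1} = v_n + h·v'.
0.000000: (-1.900000, -0.300000); f=(-1.899100, -0.570000) → (-2.488721, -0.476700)
0.310000: (-2.488721, -0.476700); f=(-2.486449, -1.186373) → (-3.259520, -0.844476)
(u(0.62), v(0.62)) ≈ (-3.2595, -0.8445)

-3.2595, -0.8445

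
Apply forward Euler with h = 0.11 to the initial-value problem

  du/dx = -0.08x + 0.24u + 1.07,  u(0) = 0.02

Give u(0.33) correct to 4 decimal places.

0.3812

Euler: u_{n+1} = u_n + h·f(x_n, u_n).
x=0.000000, u=0.020000: f=1.074800 → u ← 0.020000 + 0.11·1.074800 = 0.138228
x=0.110000, u=0.138228: f=1.094375 → u ← 0.138228 + 0.11·1.094375 = 0.258609
x=0.220000, u=0.258609: f=1.114466 → u ← 0.258609 + 0.11·1.114466 = 0.381201
u(0.33) ≈ 0.3812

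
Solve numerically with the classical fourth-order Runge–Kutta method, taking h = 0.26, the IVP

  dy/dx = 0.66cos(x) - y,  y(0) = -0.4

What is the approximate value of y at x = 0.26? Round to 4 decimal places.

RK4: k1 = f(x_n, y_n); k2 = f(x_n + h/2, y_n + (h/2)·k1); k3 = f(x_n + h/2, y_n + (h/2)·k2); k4 = f(x_n + h, y_n + h·k3); y_{n+1} = y_n + (h/6)·(k1 + 2k2 + 2k3 + k4).
x=0.000000, y=-0.400000:
  k1 = f(0.000000, -0.400000) = 1.060000
  k2 = f(0.130000, -0.262200) = 0.916631
  k3 = f(0.130000, -0.280838) = 0.935269
  k4 = f(0.260000, -0.156830) = 0.794647
  y ← -0.400000 + (0.26/6)·(k1 + 2k2 + 2k3 + k4) = -0.159134
y(0.26) ≈ -0.1591

-0.1591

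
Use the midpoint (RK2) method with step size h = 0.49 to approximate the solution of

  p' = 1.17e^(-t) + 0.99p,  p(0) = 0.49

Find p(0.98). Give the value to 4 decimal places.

Midpoint: k1 = f(t_n, p_n); k2 = f(t_n + h/2, p_n + (h/2)·k1); p_{n+1} = p_n + h·k2.
t=0.000000, p=0.490000:
  k1 = f(0.000000, 0.490000) = 1.655100
  k2 = f(0.245000, 0.895500) = 1.802309
  p ← 0.490000 + 0.49·1.802309 = 1.373131
t=0.490000, p=1.373131:
  k1 = f(0.490000, 1.373131) = 2.076173
  k2 = f(0.735000, 1.881794) = 2.423997
  p ← 1.373131 + 0.49·2.423997 = 2.560890
p(0.98) ≈ 2.5609

2.5609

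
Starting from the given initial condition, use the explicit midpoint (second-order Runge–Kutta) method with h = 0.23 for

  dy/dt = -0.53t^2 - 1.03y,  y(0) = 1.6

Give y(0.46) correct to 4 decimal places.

0.9865

Midpoint: k1 = f(t_n, y_n); k2 = f(t_n + h/2, y_n + (h/2)·k1); y_{n+1} = y_n + h·k2.
t=0.000000, y=1.600000:
  k1 = f(0.000000, 1.600000) = -1.648000
  k2 = f(0.115000, 1.410480) = -1.459804
  y ← 1.600000 + 0.23·(-1.459804) = 1.264245
t=0.230000, y=1.264245:
  k1 = f(0.230000, 1.264245) = -1.330210
  k2 = f(0.345000, 1.111271) = -1.207692
  y ← 1.264245 + 0.23·(-1.207692) = 0.986476
y(0.46) ≈ 0.9865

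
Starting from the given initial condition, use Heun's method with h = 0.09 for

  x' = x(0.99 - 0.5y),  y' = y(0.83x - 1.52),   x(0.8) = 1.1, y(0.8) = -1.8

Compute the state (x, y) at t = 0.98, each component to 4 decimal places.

1.5321, -1.6628

Heun on (x,y): k1 = f(t_n, state_n); k2 = f(t_n + h, state_n + h·k1); state_{n+1} = state_n + (h/2)·(k1 + k2).
0.800000: (1.100000, -1.800000)
  k1 = (2.079000, 1.092600)
  predictor → (1.287110, -1.701666)
  k2 = (2.369355, 0.768640)
  → (1.300176, -1.716244)
0.890000: (1.300176, -1.716244)
  k1 = (2.402884, 0.756613)
  predictor → (1.516436, -1.648149)
  k2 = (2.750927, 0.430758)
  → (1.532097, -1.662812)
(x(0.98), y(0.98)) ≈ (1.5321, -1.6628)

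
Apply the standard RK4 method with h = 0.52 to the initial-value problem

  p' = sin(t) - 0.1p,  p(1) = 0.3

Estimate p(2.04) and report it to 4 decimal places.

1.2134

RK4: k1 = f(t_n, p_n); k2 = f(t_n + h/2, p_n + (h/2)·k1); k3 = f(t_n + h/2, p_n + (h/2)·k2); k4 = f(t_n + h, p_n + h·k3); p_{n+1} = p_n + (h/6)·(k1 + 2k2 + 2k3 + k4).
t=1.000000, p=0.300000:
  k1 = f(1.000000, 0.300000) = 0.811471
  k2 = f(1.260000, 0.510982) = 0.900992
  k3 = f(1.260000, 0.534258) = 0.898665
  k4 = f(1.520000, 0.767306) = 0.921980
  p ← 0.300000 + (0.52/6)·(k1 + 2k2 + 2k3 + k4) = 0.762173
t=1.520000, p=0.762173:
  k1 = f(1.520000, 0.762173) = 0.922493
  k2 = f(1.780000, 1.002021) = 0.877995
  k3 = f(1.780000, 0.990451) = 0.879151
  k4 = f(2.040000, 1.219332) = 0.769995
  p ← 0.762173 + (0.52/6)·(k1 + 2k2 + 2k3 + k4) = 1.213427
p(2.04) ≈ 1.2134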